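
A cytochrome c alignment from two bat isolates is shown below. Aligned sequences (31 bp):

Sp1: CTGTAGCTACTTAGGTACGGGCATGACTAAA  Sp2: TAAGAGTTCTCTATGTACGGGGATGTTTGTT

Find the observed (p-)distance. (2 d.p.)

The sequences differ at 15 of 31 positions.
p = 15/31 = 0.483870… ≈ 0.48 (to 2 d.p.).

0.48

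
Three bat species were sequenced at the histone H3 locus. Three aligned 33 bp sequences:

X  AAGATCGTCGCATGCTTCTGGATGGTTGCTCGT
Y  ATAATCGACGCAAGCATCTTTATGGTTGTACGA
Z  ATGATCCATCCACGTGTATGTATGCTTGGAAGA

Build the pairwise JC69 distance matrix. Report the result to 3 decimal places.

X–Y: 10/33 sites differ → p ≈ 0.30303, d = −0.75 ln(1 − 0.40404) = 0.388186 ≈ 0.388.
X–Z: 15/33 sites differ → p ≈ 0.454545, d = −0.75 ln(1 − 0.60606) = 0.698667 ≈ 0.699.
Y–Z: 12/33 sites differ → p ≈ 0.363636, d = −0.75 ln(1 − 0.484848) = 0.497470 ≈ 0.497.

d(X,Y) = 0.388, d(X,Z) = 0.699, d(Y,Z) = 0.497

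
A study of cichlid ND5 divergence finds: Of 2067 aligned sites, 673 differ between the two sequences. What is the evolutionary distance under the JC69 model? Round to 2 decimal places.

p = 673/2067 ≈ 0.325593.
d = −(3/4) ln(1 − 4p/3) = −0.75 ln(1 − 0.434124) = −0.75 ln(0.565876)
  = −0.75 × (-0.569380) = 0.427035 substitutions/site.

0.43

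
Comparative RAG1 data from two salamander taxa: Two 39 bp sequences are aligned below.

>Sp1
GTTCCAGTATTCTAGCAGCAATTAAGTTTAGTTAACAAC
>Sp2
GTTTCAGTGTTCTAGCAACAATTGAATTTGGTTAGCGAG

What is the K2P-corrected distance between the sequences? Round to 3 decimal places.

0.299

Of 39 sites, 8 differences are transitions and 1 are transversions, so P = 8/39 ≈ 0.205128 and Q = 1/39 ≈ 0.025641.
Under the Kimura two-parameter model, d = −½ ln(1 − 2P − Q) − ¼ ln(1 − 2Q).
1 − 2P − Q = 0.564103, giving −½ ln(0.564103) = 0.286259.
1 − 2Q = 0.948718, giving −¼ ln(0.948718) = 0.013161.
d = 0.286259 + 0.013161 = 0.299420.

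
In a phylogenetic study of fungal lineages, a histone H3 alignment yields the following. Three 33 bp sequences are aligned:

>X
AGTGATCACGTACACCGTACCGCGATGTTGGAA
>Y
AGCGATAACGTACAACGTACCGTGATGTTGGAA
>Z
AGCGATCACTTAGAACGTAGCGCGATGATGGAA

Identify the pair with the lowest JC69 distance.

X–Y: 4/33 differ, p = 0.121, d = 0.132.
X–Z: 6/33 differ, p = 0.182, d = 0.208.
Y–Z: 6/33 differ, p = 0.182, d = 0.208.
The smallest distance is between X and Y.

X and Y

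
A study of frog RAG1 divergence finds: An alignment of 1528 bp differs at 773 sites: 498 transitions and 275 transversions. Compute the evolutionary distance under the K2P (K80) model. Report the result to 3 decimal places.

1.003

P = 498/1528 ≈ 0.325916 and Q = 275/1528 ≈ 0.179974.
Under the Kimura two-parameter model, d = −½ ln(1 − 2P − Q) − ¼ ln(1 − 2Q).
1 − 2P − Q = 0.168194, giving −½ ln(0.168194) = 0.891319.
1 − 2Q = 0.640052, giving −¼ ln(0.640052) = 0.111551.
d = 0.891319 + 0.111551 = 1.002870.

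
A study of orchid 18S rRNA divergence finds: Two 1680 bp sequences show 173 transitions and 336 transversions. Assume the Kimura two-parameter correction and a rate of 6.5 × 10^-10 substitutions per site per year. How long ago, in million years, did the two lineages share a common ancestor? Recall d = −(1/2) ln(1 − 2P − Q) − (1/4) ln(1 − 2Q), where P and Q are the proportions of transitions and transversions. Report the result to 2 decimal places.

P = 173/1680 ≈ 0.102976 and Q = 336/1680 = 0.2.
Under the Kimura two-parameter model, d = −½ ln(1 − 2P − Q) − ¼ ln(1 − 2Q).
1 − 2P − Q = 0.594048, giving −½ ln(0.594048) = 0.260398.
1 − 2Q = 0.6, giving −¼ ln(0.6) = 0.127706.
d = 0.260398 + 0.127706 = 0.388104.
Under a molecular clock d = 2μt, so t = d/(2μ) = 0.388104 / (2 × 6.5 × 10^-10) = 298.54 million years.

298.54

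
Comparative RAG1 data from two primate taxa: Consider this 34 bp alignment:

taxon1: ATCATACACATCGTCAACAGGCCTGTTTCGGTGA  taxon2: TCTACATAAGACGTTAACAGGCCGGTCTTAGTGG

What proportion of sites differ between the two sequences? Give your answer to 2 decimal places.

The sequences differ at 14 of 34 positions.
p = 14/34 = 0.411764… ≈ 0.41 (to 2 d.p.).

0.41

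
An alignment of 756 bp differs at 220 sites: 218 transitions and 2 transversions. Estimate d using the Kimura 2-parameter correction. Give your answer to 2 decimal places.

P = 218/756 ≈ 0.28836 and Q = 2/756 ≈ 0.002646.
Under the Kimura two-parameter model, d = −½ ln(1 − 2P − Q) − ¼ ln(1 − 2Q).
1 − 2P − Q = 0.420634, giving −½ ln(0.420634) = 0.432996.
1 − 2Q = 0.994708, giving −¼ ln(0.994708) = 0.001327.
d = 0.432996 + 0.001327 = 0.434323.

0.43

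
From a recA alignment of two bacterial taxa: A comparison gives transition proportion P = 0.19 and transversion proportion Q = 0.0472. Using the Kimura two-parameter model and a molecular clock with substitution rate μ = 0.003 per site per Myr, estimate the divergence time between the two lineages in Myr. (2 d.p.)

50.57

Under the Kimura two-parameter model, d = −½ ln(1 − 2P − Q) − ¼ ln(1 − 2Q).
1 − 2P − Q = 0.5728, giving −½ ln(0.5728) = 0.278609.
1 − 2Q = 0.9056, giving −¼ ln(0.9056) = 0.024789.
d = 0.278609 + 0.024789 = 0.303398.
Under a molecular clock d = 2μt, so t = d/(2μ) = 0.303398 / (2 × 0.003) = 50.57 Myr.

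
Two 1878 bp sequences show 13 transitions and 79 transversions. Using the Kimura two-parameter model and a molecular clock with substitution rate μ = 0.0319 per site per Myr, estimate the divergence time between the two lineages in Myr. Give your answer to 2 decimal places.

0.80

P = 13/1878 ≈ 0.006922 and Q = 79/1878 ≈ 0.042066.
Under the Kimura two-parameter model, d = −½ ln(1 − 2P − Q) − ¼ ln(1 − 2Q).
1 − 2P − Q = 0.94409, giving −½ ln(0.94409) = 0.028767.
1 − 2Q = 0.915868, giving −¼ ln(0.915868) = 0.021971.
d = 0.028767 + 0.021971 = 0.050738.
Under a molecular clock d = 2μt, so t = d/(2μ) = 0.050738 / (2 × 0.0319) = 0.80 Myr.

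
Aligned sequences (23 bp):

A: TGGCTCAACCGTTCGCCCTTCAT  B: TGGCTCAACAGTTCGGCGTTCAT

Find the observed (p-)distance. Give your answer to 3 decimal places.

0.130

The sequences differ at 3 of 23 positions (sites 10, 16, 18).
p = 3/23 = 0.130434… ≈ 0.130 (to 3 d.p.).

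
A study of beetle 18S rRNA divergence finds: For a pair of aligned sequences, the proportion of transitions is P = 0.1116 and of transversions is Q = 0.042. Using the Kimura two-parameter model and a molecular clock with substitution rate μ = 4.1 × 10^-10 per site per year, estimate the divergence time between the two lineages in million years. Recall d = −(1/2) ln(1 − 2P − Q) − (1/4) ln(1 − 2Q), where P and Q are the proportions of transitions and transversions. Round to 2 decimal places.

214.65

Under the Kimura two-parameter model, d = −½ ln(1 − 2P − Q) − ¼ ln(1 − 2Q).
1 − 2P − Q = 0.7348, giving −½ ln(0.7348) = 0.154078.
1 − 2Q = 0.916, giving −¼ ln(0.916) = 0.021935.
d = 0.154078 + 0.021935 = 0.176013.
Under a molecular clock d = 2μt, so t = d/(2μ) = 0.176013 / (2 × 4.1 × 10^-10) = 214.65 million years.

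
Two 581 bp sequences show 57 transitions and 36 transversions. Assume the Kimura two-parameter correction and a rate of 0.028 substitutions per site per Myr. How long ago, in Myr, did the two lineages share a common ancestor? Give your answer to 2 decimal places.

P = 57/581 ≈ 0.098107 and Q = 36/581 ≈ 0.061962.
Under the Kimura two-parameter model, d = −½ ln(1 − 2P − Q) − ¼ ln(1 − 2Q).
1 − 2P − Q = 0.741824, giving −½ ln(0.741824) = 0.149322.
1 − 2Q = 0.876076, giving −¼ ln(0.876076) = 0.033076.
d = 0.149322 + 0.033076 = 0.182398.
Under a molecular clock d = 2μt, so t = d/(2μ) = 0.182398 / (2 × 0.028) = 3.26 Myr.

3.26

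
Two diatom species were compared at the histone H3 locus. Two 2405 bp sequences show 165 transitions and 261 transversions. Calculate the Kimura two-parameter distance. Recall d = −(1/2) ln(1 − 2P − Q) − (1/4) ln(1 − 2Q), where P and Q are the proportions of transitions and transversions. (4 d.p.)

0.2022

P = 165/2405 ≈ 0.068607 and Q = 261/2405 ≈ 0.108524.
Under the Kimura two-parameter model, d = −½ ln(1 − 2P − Q) − ¼ ln(1 − 2Q).
1 − 2P − Q = 0.754262, giving −½ ln(0.754262) = 0.141008.
1 − 2Q = 0.782952, giving −¼ ln(0.782952) = 0.061171.
d = 0.141008 + 0.061171 = 0.202179.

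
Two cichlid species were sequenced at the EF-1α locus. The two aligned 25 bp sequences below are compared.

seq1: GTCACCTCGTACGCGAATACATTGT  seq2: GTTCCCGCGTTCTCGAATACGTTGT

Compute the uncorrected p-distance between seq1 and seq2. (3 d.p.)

0.240

The sequences differ at 6 of 25 positions (sites 3, 4, 7, 11, 13, 21).
p = 6/25 = 0.240.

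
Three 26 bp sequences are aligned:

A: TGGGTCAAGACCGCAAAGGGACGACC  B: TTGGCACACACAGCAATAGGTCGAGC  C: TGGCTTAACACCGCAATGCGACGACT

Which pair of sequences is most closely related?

A and C

A–B: 10/26 differ, p = 0.385, d = 0.539.
A–C: 6/26 differ, p = 0.231, d = 0.276.
B–C: 11/26 differ, p = 0.423, d = 0.623.
The smallest distance is between A and C.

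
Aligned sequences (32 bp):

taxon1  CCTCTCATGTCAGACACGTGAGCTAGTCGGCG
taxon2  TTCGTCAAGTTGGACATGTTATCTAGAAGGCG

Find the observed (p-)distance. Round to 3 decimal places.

0.375

The sequences differ at 12 of 32 positions.
p = 12/32 = 0.375.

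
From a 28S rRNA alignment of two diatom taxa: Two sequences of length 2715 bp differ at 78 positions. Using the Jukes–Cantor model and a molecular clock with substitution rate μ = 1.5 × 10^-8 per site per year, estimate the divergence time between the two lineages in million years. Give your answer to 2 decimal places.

p = 78/2715 ≈ 0.028729.
d = −(3/4) ln(1 − 4p/3) = −0.75 ln(1 − 0.038305) = −0.75 ln(0.961695)
  = −0.75 × (-0.039058) = 0.029294 substitutions/site.
Under a molecular clock d = 2μt, so t = d/(2μ) = 0.029294 / (2 × 1.5 × 10^-8) = 0.98 million years.

0.98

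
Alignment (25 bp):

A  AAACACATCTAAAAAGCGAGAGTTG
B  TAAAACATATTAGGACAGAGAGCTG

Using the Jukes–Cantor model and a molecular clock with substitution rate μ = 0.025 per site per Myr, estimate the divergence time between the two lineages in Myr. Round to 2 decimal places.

9.81

The sequences differ at 9 of 25 sites (1, 4, 9, 11, 13, 14, 16, 17, 23), so p = 9/25 = 0.36.
d = −(3/4) ln(1 − 4p/3) = −0.75 ln(1 − 0.48) = −0.75 ln(0.52)
  = −0.75 × (-0.653926) = 0.490445 substitutions/site.
Under a molecular clock d = 2μt, so t = d/(2μ) = 0.490445 / (2 × 0.025) = 9.81 Myr.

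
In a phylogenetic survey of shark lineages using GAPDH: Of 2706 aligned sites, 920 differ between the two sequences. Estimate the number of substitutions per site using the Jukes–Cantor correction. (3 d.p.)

0.453

p = 920/2706 ≈ 0.339985.
d = −(3/4) ln(1 − 4p/3) = −0.75 ln(1 − 0.453313) = −0.75 ln(0.546687)
  = −0.75 × (-0.603879) = 0.452909 substitutions/site.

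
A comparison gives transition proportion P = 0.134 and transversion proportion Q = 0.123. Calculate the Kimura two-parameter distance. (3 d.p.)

0.319

Under the Kimura two-parameter model, d = −½ ln(1 − 2P − Q) − ¼ ln(1 − 2Q).
1 − 2P − Q = 0.609, giving −½ ln(0.609) = 0.247969.
1 − 2Q = 0.754, giving −¼ ln(0.754) = 0.070591.
d = 0.247969 + 0.070591 = 0.318560.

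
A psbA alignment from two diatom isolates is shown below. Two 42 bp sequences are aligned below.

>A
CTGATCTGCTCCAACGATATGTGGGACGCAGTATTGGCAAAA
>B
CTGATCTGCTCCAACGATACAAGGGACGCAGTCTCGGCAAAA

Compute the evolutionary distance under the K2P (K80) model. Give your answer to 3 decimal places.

Of 42 sites, 3 differences are transitions and 2 are transversions, so P = 3/42 ≈ 0.071429 and Q = 2/42 ≈ 0.047619.
Under the Kimura two-parameter model, d = −½ ln(1 − 2P − Q) − ¼ ln(1 − 2Q).
1 − 2P − Q = 0.809523, giving −½ ln(0.809523) = 0.105655.
1 − 2Q = 0.904762, giving −¼ ln(0.904762) = 0.025021.
d = 0.105655 + 0.025021 = 0.130676.

0.131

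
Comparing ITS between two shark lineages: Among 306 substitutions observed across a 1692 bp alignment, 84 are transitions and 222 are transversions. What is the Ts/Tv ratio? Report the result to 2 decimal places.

R = 84/222 = 0.378378… ≈ 0.38 (to 2 d.p.).

0.38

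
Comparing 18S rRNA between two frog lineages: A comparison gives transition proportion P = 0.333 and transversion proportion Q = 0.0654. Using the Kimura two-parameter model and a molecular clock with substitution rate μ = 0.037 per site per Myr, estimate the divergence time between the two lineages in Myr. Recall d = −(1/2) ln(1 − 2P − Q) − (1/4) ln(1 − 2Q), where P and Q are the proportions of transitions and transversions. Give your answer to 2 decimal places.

Under the Kimura two-parameter model, d = −½ ln(1 − 2P − Q) − ¼ ln(1 − 2Q).
1 − 2P − Q = 0.2686, giving −½ ln(0.2686) = 0.657266.
1 − 2Q = 0.8692, giving −¼ ln(0.8692) = 0.035046.
d = 0.657266 + 0.035046 = 0.692312.
Under a molecular clock d = 2μt, so t = d/(2μ) = 0.692312 / (2 × 0.037) = 9.36 Myr.

9.36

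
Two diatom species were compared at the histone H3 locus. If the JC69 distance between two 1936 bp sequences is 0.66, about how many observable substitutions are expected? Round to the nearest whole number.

Invert JC69: p = (3/4)(1 − e^(−4d/3)) = 0.75 × (1 − e^(-0.88)) = 0.75 × (1 − 0.414783) = 0.438913.
Expected differing sites = pL ≈ 0.438913 × 1936 = 849.735568 ≈ 850.

850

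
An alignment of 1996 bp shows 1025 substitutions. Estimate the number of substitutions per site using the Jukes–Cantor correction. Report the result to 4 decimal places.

p = 1025/1996 ≈ 0.513527.
d = −(3/4) ln(1 − 4p/3) = −0.75 ln(1 − 0.684703) = −0.75 ln(0.315297)
  = −0.75 × (-1.154240) = 0.865680 substitutions/site.

0.8657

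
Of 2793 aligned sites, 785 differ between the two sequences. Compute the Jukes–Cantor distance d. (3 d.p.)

0.352

p = 785/2793 ≈ 0.28106.
d = −(3/4) ln(1 − 4p/3) = −0.75 ln(1 − 0.374747) = −0.75 ln(0.625253)
  = −0.75 × (-0.469599) = 0.352199 substitutions/site.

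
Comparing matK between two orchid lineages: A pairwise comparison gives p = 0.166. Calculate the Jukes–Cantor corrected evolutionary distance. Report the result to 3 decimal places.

d = −(3/4) ln(1 − 4p/3) = −0.75 ln(1 − 0.221333) = −0.75 ln(0.778667)
  = −0.75 × (-0.250172) = 0.187629 substitutions/site.

0.188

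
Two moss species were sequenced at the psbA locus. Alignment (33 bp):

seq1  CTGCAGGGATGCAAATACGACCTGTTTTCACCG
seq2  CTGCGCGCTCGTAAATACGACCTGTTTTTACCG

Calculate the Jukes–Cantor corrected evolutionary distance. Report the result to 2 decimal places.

The sequences differ at 7 of 33 sites (5, 6, 8, 9, 10, 12, 29), so p = 7/33 ≈ 0.212121.
d = −(3/4) ln(1 − 4p/3) = −0.75 ln(1 − 0.282828) = −0.75 ln(0.717172)
  = −0.75 × (-0.332440) = 0.249330 substitutions/site.

0.25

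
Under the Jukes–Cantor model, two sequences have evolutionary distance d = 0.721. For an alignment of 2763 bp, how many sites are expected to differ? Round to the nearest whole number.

Invert JC69: p = (3/4)(1 − e^(−4d/3)) = 0.75 × (1 − e^(-0.961333)) = 0.75 × (1 − 0.382383) = 0.463213.
Expected differing sites = pL ≈ 0.463213 × 2763 = 1279.857519 ≈ 1280.

1280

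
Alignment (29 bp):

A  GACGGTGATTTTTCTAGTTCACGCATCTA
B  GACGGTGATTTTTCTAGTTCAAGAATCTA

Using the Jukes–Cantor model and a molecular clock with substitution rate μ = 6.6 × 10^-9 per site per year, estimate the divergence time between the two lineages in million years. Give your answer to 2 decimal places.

The sequences differ at 2 of 29 sites (22, 24), so p = 2/29 ≈ 0.068966.
d = −(3/4) ln(1 − 4p/3) = −0.75 ln(1 − 0.091955) = −0.75 ln(0.908045)
  = −0.75 × (-0.096461) = 0.072346 substitutions/site.
Under a molecular clock d = 2μt, so t = d/(2μ) = 0.072346 / (2 × 6.6 × 10^-9) = 5.48 million years.

5.48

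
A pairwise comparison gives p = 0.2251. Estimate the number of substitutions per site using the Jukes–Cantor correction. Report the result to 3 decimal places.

d = −(3/4) ln(1 − 4p/3) = −0.75 ln(1 − 0.300133) = −0.75 ln(0.699867)
  = −0.75 × (-0.356865) = 0.267649 substitutions/site.

0.268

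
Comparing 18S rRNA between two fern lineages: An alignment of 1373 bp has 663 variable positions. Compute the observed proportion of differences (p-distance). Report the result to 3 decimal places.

0.483

p = 663/1373 = 0.482884… ≈ 0.483 (to 3 d.p.).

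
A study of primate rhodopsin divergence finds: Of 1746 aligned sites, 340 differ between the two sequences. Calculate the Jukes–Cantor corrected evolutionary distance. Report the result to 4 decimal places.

0.2255

p = 340/1746 ≈ 0.194731.
d = −(3/4) ln(1 − 4p/3) = −0.75 ln(1 − 0.259641) = −0.75 ln(0.740359)
  = −0.75 × (-0.300620) = 0.225465 substitutions/site.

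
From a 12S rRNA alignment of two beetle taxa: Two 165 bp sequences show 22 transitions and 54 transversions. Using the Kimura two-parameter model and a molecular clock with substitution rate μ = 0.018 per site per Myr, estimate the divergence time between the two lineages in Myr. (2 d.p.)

P = 22/165 ≈ 0.133333 and Q = 54/165 ≈ 0.327273.
Under the Kimura two-parameter model, d = −½ ln(1 − 2P − Q) − ¼ ln(1 − 2Q).
1 − 2P − Q = 0.406061, giving −½ ln(0.406061) = 0.450626.
1 − 2Q = 0.345454, giving −¼ ln(0.345454) = 0.265724.
d = 0.450626 + 0.265724 = 0.716350.
Under a molecular clock d = 2μt, so t = d/(2μ) = 0.716350 / (2 × 0.018) = 19.90 Myr.

19.90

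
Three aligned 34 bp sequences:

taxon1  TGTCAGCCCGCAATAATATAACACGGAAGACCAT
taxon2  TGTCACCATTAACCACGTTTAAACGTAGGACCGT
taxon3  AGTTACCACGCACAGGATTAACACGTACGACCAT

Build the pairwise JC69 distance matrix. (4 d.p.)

d(taxon1,taxon2) = 0.6655, d(taxon1,taxon3) = 0.4770, d(taxon2,taxon3) = 0.5347

taxon1–taxon2: 15/34 sites differ → p ≈ 0.441176, d = −0.75 ln(1 − 0.588235) = 0.665477 ≈ 0.6655.
taxon1–taxon3: 12/34 sites differ → p ≈ 0.352941, d = −0.75 ln(1 − 0.470588) = 0.476991 ≈ 0.4770.
taxon2–taxon3: 13/34 sites differ → p ≈ 0.382353, d = −0.75 ln(1 − 0.509804) = 0.534712 ≈ 0.5347.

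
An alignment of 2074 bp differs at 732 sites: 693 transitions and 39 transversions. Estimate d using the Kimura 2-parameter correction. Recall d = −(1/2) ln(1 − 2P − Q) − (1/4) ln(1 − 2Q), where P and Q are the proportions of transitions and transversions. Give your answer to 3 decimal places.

0.590

P = 693/2074 ≈ 0.334137 and Q = 39/2074 ≈ 0.018804.
Under the Kimura two-parameter model, d = −½ ln(1 − 2P − Q) − ¼ ln(1 − 2Q).
1 − 2P − Q = 0.312922, giving −½ ln(0.312922) = 0.580901.
1 − 2Q = 0.962392, giving −¼ ln(0.962392) = 0.009583.
d = 0.580901 + 0.009583 = 0.590484.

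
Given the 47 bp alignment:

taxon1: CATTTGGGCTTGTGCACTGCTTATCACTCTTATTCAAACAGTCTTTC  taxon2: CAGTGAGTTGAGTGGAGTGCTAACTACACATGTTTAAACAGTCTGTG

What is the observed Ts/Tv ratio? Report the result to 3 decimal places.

0.500

Transitions are A↔G and C↔T; transversions are all other mismatches.
Transitions: 6. Transversions: 12.
R = 6/12 = 0.500.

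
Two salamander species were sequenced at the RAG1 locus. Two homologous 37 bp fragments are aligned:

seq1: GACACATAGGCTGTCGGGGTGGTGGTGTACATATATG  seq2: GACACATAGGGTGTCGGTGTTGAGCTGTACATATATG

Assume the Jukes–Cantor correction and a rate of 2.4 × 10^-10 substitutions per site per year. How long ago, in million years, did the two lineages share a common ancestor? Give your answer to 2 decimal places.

310.42

The sequences differ at 5 of 37 sites (11, 18, 21, 23, 25), so p = 5/37 ≈ 0.135135.
d = −(3/4) ln(1 − 4p/3) = −0.75 ln(1 − 0.18018) = −0.75 ln(0.81982)
  = −0.75 × (-0.198670) = 0.149003 substitutions/site.
Under a molecular clock d = 2μt, so t = d/(2μ) = 0.149003 / (2 × 2.4 × 10^-10) = 310.42 million years.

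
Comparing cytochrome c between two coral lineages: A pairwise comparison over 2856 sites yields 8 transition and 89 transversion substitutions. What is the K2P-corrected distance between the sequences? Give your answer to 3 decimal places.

P = 8/2856 ≈ 0.002801 and Q = 89/2856 ≈ 0.031162.
Under the Kimura two-parameter model, d = −½ ln(1 − 2P − Q) − ¼ ln(1 − 2Q).
1 − 2P − Q = 0.963236, giving −½ ln(0.963236) = 0.018728.
1 − 2Q = 0.937676, giving −¼ ln(0.937676) = 0.016088.
d = 0.018728 + 0.016088 = 0.034816.

0.035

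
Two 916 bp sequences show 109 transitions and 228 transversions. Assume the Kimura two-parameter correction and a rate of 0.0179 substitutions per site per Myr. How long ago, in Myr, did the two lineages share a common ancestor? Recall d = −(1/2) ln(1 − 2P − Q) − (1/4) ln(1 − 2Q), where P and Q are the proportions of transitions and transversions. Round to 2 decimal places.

P = 109/916 ≈ 0.118996 and Q = 228/916 ≈ 0.248908.
Under the Kimura two-parameter model, d = −½ ln(1 − 2P − Q) − ¼ ln(1 − 2Q).
1 − 2P − Q = 0.5131, giving −½ ln(0.5131) = 0.333642.
1 − 2Q = 0.502184, giving −¼ ln(0.502184) = 0.172197.
d = 0.333642 + 0.172197 = 0.505839.
Under a molecular clock d = 2μt, so t = d/(2μ) = 0.505839 / (2 × 0.0179) = 14.13 Myr.

14.13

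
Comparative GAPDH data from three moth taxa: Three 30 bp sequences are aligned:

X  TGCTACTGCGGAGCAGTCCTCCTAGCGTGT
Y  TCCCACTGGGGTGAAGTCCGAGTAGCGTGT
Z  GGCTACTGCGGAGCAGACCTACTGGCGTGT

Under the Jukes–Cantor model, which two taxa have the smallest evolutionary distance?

X–Y: 8/30 differ, p = 0.267, d = 0.330.
X–Z: 4/30 differ, p = 0.133, d = 0.147.
Y–Z: 10/30 differ, p = 0.333, d = 0.441.
The smallest distance is between X and Z.

X and Z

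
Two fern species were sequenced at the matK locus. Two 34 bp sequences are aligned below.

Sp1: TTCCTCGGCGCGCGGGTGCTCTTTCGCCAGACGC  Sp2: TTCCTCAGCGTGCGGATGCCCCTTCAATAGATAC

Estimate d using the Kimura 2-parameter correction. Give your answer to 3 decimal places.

Of 34 sites, 9 differences are transitions and 1 are transversions, so P = 9/34 ≈ 0.264706 and Q = 1/34 ≈ 0.029412.
Under the Kimura two-parameter model, d = −½ ln(1 − 2P − Q) − ¼ ln(1 − 2Q).
1 − 2P − Q = 0.441176, giving −½ ln(0.441176) = 0.409156.
1 − 2Q = 0.941176, giving −¼ ln(0.941176) = 0.015156.
d = 0.409156 + 0.015156 = 0.424312.

0.424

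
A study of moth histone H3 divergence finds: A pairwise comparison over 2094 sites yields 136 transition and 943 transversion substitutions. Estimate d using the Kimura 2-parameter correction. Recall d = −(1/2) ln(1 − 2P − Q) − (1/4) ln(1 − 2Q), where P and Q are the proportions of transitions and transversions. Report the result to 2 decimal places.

P = 136/2094 ≈ 0.064947 and Q = 943/2094 ≈ 0.450334.
Under the Kimura two-parameter model, d = −½ ln(1 − 2P − Q) − ¼ ln(1 − 2Q).
1 − 2P − Q = 0.419772, giving −½ ln(0.419772) = 0.434022.
1 − 2Q = 0.099332, giving −¼ ln(0.099332) = 0.577322.
d = 0.434022 + 0.577322 = 1.011344.

1.01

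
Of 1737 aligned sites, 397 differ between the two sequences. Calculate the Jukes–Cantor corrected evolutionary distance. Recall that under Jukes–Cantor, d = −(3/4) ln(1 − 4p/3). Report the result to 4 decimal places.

p = 397/1737 ≈ 0.228555.
d = −(3/4) ln(1 − 4p/3) = −0.75 ln(1 − 0.30474) = −0.75 ln(0.69526)
  = −0.75 × (-0.363469) = 0.272602 substitutions/site.

0.2726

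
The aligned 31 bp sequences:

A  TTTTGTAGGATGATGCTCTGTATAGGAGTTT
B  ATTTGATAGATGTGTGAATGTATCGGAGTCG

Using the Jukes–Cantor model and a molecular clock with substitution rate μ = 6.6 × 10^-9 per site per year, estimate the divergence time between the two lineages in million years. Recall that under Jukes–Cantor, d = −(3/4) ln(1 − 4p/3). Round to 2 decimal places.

46.54

The sequences differ at 13 of 31 sites, so p = 13/31 ≈ 0.419355.
d = −(3/4) ln(1 − 4p/3) = −0.75 ln(1 − 0.55914) = −0.75 ln(0.44086)
  = −0.75 × (-0.819028) = 0.614271 substitutions/site.
Under a molecular clock d = 2μt, so t = d/(2μ) = 0.614271 / (2 × 6.6 × 10^-9) = 46.54 million years.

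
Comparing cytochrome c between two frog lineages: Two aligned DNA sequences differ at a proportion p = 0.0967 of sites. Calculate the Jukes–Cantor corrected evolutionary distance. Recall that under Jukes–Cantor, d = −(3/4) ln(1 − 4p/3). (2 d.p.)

d = −(3/4) ln(1 − 4p/3) = −0.75 ln(1 − 0.128933) = −0.75 ln(0.871067)
  = −0.75 × (-0.138036) = 0.103527 substitutions/site.

0.10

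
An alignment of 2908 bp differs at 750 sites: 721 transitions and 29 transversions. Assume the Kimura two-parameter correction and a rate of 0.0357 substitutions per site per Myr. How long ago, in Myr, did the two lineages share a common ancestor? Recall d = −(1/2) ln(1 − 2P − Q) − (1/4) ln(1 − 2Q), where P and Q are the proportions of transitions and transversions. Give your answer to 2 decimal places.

P = 721/2908 ≈ 0.247937 and Q = 29/2908 ≈ 0.009972.
Under the Kimura two-parameter model, d = −½ ln(1 − 2P − Q) − ¼ ln(1 − 2Q).
1 − 2P − Q = 0.494154, giving −½ ln(0.494154) = 0.352454.
1 − 2Q = 0.980056, giving −¼ ln(0.980056) = 0.005036.
d = 0.352454 + 0.005036 = 0.357490.
Under a molecular clock d = 2μt, so t = d/(2μ) = 0.357490 / (2 × 0.0357) = 5.01 Myr.

5.01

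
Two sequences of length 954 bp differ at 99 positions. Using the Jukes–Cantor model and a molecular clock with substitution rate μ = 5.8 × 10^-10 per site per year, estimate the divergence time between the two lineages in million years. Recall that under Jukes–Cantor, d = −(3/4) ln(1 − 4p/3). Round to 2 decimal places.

96.29

p = 99/954 ≈ 0.103774.
d = −(3/4) ln(1 − 4p/3) = −0.75 ln(1 − 0.138365) = −0.75 ln(0.861635)
  = −0.75 × (-0.148924) = 0.111693 substitutions/site.
Under a molecular clock d = 2μt, so t = d/(2μ) = 0.111693 / (2 × 5.8 × 10^-10) = 96.29 million years.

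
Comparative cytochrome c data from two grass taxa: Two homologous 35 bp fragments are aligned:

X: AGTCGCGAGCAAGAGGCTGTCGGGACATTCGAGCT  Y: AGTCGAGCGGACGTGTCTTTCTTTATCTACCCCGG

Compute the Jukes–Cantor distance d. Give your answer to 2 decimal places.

The sequences differ at 18 of 35 sites, so p = 18/35 ≈ 0.514286.
d = −(3/4) ln(1 − 4p/3) = −0.75 ln(1 − 0.685715) = −0.75 ln(0.314285)
  = −0.75 × (-1.157455) = 0.868091 substitutions/site.

0.87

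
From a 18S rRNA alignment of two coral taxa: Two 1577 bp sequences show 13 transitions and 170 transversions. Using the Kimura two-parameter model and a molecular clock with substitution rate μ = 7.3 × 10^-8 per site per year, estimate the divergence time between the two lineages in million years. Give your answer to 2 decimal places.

P = 13/1577 ≈ 0.008244 and Q = 170/1577 ≈ 0.1078.
Under the Kimura two-parameter model, d = −½ ln(1 − 2P − Q) − ¼ ln(1 − 2Q).
1 − 2P − Q = 0.875712, giving −½ ln(0.875712) = 0.066359.
1 − 2Q = 0.7844, giving −¼ ln(0.7844) = 0.060709.
d = 0.066359 + 0.060709 = 0.127068.
Under a molecular clock d = 2μt, so t = d/(2μ) = 0.127068 / (2 × 7.3 × 10^-8) = 0.87 million years.

0.87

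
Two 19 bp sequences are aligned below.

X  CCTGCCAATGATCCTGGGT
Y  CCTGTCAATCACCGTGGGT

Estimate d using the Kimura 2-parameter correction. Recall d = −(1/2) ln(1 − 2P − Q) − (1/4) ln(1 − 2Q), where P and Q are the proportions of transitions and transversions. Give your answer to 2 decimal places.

Of 19 sites, 2 differences are transitions and 2 are transversions, so P = 2/19 ≈ 0.105263 and Q = 2/19 ≈ 0.105263.
Under the Kimura two-parameter model, d = −½ ln(1 − 2P − Q) − ¼ ln(1 − 2Q).
1 − 2P − Q = 0.684211, giving −½ ln(0.684211) = 0.189744.
1 − 2Q = 0.789474, giving −¼ ln(0.789474) = 0.059097.
d = 0.189744 + 0.059097 = 0.248841.

0.25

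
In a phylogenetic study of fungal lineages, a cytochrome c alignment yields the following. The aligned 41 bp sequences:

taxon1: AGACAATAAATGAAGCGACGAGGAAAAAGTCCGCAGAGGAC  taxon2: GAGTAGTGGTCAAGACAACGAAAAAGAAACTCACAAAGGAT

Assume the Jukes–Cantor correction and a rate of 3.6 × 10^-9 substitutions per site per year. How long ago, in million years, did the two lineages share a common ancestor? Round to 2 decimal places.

130.92

The sequences differ at 22 of 41 sites, so p = 22/41 ≈ 0.536585.
d = −(3/4) ln(1 − 4p/3) = −0.75 ln(1 − 0.715447) = −0.75 ln(0.284553)
  = −0.75 × (-1.256836) = 0.942627 substitutions/site.
Under a molecular clock d = 2μt, so t = d/(2μ) = 0.942627 / (2 × 3.6 × 10^-9) = 130.92 million years.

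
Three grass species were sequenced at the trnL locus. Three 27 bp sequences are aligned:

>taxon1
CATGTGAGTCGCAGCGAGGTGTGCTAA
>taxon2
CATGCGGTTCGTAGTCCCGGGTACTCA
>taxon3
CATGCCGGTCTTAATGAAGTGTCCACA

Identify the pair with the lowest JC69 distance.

taxon1–taxon2: 11/27 differ, p = 0.407, d = 0.588.
taxon1–taxon3: 11/27 differ, p = 0.407, d = 0.588.
taxon2–taxon3: 10/27 differ, p = 0.370, d = 0.511.
The smallest distance is between taxon2 and taxon3.

taxon2 and taxon3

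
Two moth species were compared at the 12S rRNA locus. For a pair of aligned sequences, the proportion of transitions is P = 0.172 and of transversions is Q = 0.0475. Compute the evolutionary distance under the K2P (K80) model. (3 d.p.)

Under the Kimura two-parameter model, d = −½ ln(1 − 2P − Q) − ¼ ln(1 − 2Q).
1 − 2P − Q = 0.6085, giving −½ ln(0.6085) = 0.248379.
1 − 2Q = 0.905, giving −¼ ln(0.905) = 0.024955.
d = 0.248379 + 0.024955 = 0.273334.

0.273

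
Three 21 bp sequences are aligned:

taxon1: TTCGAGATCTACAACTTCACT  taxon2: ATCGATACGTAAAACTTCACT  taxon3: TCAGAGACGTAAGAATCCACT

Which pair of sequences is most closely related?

taxon1–taxon2: 5/21 differ, p = 0.238, d = 0.286.
taxon1–taxon3: 8/21 differ, p = 0.381, d = 0.532.
taxon2–taxon3: 7/21 differ, p = 0.333, d = 0.441.
The smallest distance is between taxon1 and taxon2.

taxon1 and taxon2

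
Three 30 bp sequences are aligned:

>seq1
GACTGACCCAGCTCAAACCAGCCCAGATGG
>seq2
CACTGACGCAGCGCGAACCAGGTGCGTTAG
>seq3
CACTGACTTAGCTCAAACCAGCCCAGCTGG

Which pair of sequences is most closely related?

seq1–seq2: 10/30 differ, p = 0.333, d = 0.441.
seq1–seq3: 4/30 differ, p = 0.133, d = 0.147.
seq2–seq3: 10/30 differ, p = 0.333, d = 0.441.
The smallest distance is between seq1 and seq3.

seq1 and seq3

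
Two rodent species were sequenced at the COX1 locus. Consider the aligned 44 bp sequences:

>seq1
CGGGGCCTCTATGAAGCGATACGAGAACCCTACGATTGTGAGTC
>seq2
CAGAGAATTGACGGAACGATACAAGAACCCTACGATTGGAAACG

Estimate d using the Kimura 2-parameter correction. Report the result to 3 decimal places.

0.484

Of 44 sites, 10 differences are transitions and 5 are transversions, so P = 10/44 ≈ 0.227273 and Q = 5/44 ≈ 0.113636.
Under the Kimura two-parameter model, d = −½ ln(1 − 2P − Q) − ¼ ln(1 − 2Q).
1 − 2P − Q = 0.431818, giving −½ ln(0.431818) = 0.419876.
1 − 2Q = 0.772728, giving −¼ ln(0.772728) = 0.064457.
d = 0.419876 + 0.064457 = 0.484333.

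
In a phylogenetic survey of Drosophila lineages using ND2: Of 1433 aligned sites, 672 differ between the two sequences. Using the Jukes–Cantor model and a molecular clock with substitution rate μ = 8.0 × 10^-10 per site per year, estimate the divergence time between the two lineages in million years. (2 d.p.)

p = 672/1433 ≈ 0.468946.
d = −(3/4) ln(1 − 4p/3) = −0.75 ln(1 − 0.625261) = −0.75 ln(0.374739)
  = −0.75 × (-0.981525) = 0.736144 substitutions/site.
Under a molecular clock d = 2μt, so t = d/(2μ) = 0.736144 / (2 × 8.0 × 10^-10) = 460.09 million years.

460.09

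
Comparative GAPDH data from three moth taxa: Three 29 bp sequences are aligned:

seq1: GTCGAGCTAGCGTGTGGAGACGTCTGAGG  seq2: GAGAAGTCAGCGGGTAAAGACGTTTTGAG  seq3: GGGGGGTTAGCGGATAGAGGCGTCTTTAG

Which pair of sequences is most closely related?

seq2 and seq3

seq1–seq2: 12/29 differ, p = 0.414, d = 0.602.
seq1–seq3: 11/29 differ, p = 0.379, d = 0.529.
seq2–seq3: 9/29 differ, p = 0.310, d = 0.401.
The smallest distance is between seq2 and seq3.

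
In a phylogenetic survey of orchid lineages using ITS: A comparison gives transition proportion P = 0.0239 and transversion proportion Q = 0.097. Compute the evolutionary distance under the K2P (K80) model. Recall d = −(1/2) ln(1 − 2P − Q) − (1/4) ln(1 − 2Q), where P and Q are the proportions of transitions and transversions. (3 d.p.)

0.132

Under the Kimura two-parameter model, d = −½ ln(1 − 2P − Q) − ¼ ln(1 − 2Q).
1 − 2P − Q = 0.8552, giving −½ ln(0.8552) = 0.078210.
1 − 2Q = 0.806, giving −¼ ln(0.806) = 0.053918.
d = 0.078210 + 0.053918 = 0.132128.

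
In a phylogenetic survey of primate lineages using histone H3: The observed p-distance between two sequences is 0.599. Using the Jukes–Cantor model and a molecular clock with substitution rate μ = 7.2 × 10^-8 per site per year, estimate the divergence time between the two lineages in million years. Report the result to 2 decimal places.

d = −(3/4) ln(1 − 4p/3) = −0.75 ln(1 − 0.798667) = −0.75 ln(0.201333)
  = −0.75 × (-1.602795) = 1.202096 substitutions/site.
Under a molecular clock d = 2μt, so t = d/(2μ) = 1.202096 / (2 × 7.2 × 10^-8) = 8.35 million years.

8.35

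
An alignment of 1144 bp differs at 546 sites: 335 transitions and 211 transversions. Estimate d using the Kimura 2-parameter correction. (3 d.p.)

0.850

P = 335/1144 ≈ 0.292832 and Q = 211/1144 ≈ 0.184441.
Under the Kimura two-parameter model, d = −½ ln(1 − 2P − Q) − ¼ ln(1 − 2Q).
1 − 2P − Q = 0.229895, giving −½ ln(0.229895) = 0.735066.
1 − 2Q = 0.631118, giving −¼ ln(0.631118) = 0.115066.
d = 0.735066 + 0.115066 = 0.850132.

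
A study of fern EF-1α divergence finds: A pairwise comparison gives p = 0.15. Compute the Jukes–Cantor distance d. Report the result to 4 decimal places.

d = −(3/4) ln(1 − 4p/3) = −0.75 ln(1 − 0.2) = −0.75 ln(0.8)
  = −0.75 × (-0.223144) = 0.167358 substitutions/site.

0.1674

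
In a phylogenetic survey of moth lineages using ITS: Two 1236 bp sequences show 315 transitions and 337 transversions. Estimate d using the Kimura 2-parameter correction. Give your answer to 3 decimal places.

P = 315/1236 ≈ 0.254854 and Q = 337/1236 ≈ 0.272654.
Under the Kimura two-parameter model, d = −½ ln(1 − 2P − Q) − ¼ ln(1 − 2Q).
1 − 2P − Q = 0.217638, giving −½ ln(0.217638) = 0.762461.
1 − 2Q = 0.454692, giving −¼ ln(0.454692) = 0.197034.
d = 0.762461 + 0.197034 = 0.959495.

0.959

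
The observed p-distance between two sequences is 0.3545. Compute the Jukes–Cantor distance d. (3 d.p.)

0.480

d = −(3/4) ln(1 − 4p/3) = −0.75 ln(1 − 0.472667) = −0.75 ln(0.527333)
  = −0.75 × (-0.639923) = 0.479942 substitutions/site.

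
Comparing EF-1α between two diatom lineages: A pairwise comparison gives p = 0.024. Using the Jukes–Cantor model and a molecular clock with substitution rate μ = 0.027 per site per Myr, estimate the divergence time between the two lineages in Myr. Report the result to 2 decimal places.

0.45

d = −(3/4) ln(1 − 4p/3) = −0.75 ln(1 − 0.032) = −0.75 ln(0.968)
  = −0.75 × (-0.032523) = 0.024392 substitutions/site.
Under a molecular clock d = 2μt, so t = d/(2μ) = 0.024392 / (2 × 0.027) = 0.45 Myr.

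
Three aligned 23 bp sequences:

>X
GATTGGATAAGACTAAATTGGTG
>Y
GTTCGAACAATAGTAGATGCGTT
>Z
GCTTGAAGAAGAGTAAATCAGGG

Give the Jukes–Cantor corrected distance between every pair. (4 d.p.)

d(X,Y) = 0.6501, d(X,Z) = 0.3904, d(Y,Z) = 0.5532

X–Y: 10/23 sites differ → p ≈ 0.434783, d = −0.75 ln(1 − 0.579711) = 0.650110 ≈ 0.6501.
X–Z: 7/23 sites differ → p ≈ 0.304348, d = −0.75 ln(1 − 0.405797) = 0.390401 ≈ 0.3904.
Y–Z: 9/23 sites differ → p ≈ 0.391304, d = −0.75 ln(1 − 0.521739) = 0.553199 ≈ 0.5532.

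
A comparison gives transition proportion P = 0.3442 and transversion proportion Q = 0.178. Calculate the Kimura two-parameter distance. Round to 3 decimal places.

1.116

Under the Kimura two-parameter model, d = −½ ln(1 − 2P − Q) − ¼ ln(1 − 2Q).
1 − 2P − Q = 0.1336, giving −½ ln(0.1336) = 1.006453.
1 − 2Q = 0.644, giving −¼ ln(0.644) = 0.110014.
d = 1.006453 + 0.110014 = 1.116467.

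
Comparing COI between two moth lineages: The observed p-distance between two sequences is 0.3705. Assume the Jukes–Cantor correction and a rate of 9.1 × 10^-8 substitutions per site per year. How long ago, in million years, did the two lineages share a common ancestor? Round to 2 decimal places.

2.81

d = −(3/4) ln(1 − 4p/3) = −0.75 ln(1 − 0.494) = −0.75 ln(0.506)
  = −0.75 × (-0.681219) = 0.510914 substitutions/site.
Under a molecular clock d = 2μt, so t = d/(2μ) = 0.510914 / (2 × 9.1 × 10^-8) = 2.81 million years.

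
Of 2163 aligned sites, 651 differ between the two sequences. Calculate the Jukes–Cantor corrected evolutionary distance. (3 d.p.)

0.385

p = 651/2163 ≈ 0.300971.
d = −(3/4) ln(1 − 4p/3) = −0.75 ln(1 − 0.401295) = −0.75 ln(0.598705)
  = −0.75 × (-0.512986) = 0.384740 substitutions/site.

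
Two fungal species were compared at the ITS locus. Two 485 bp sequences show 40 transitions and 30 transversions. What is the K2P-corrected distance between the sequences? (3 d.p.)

P = 40/485 ≈ 0.082474 and Q = 30/485 ≈ 0.061856.
Under the Kimura two-parameter model, d = −½ ln(1 − 2P − Q) − ¼ ln(1 − 2Q).
1 − 2P − Q = 0.773196, giving −½ ln(0.773196) = 0.128611.
1 − 2Q = 0.876288, giving −¼ ln(0.876288) = 0.033015.
d = 0.128611 + 0.033015 = 0.161626.

0.162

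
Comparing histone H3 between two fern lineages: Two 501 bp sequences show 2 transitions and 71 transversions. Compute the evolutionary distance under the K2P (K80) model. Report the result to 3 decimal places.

0.164

P = 2/501 ≈ 0.003992 and Q = 71/501 ≈ 0.141717.
Under the Kimura two-parameter model, d = −½ ln(1 − 2P − Q) − ¼ ln(1 − 2Q).
1 − 2P − Q = 0.850299, giving −½ ln(0.850299) = 0.081084.
1 − 2Q = 0.716566, giving −¼ ln(0.716566) = 0.083321.
d = 0.081084 + 0.083321 = 0.164405.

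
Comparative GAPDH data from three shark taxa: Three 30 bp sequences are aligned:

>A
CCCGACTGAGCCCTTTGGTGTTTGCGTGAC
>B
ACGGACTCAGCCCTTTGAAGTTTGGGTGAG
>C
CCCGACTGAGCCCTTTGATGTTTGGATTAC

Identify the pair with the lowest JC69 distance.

A–B: 7/30 differ, p = 0.233, d = 0.280.
A–C: 4/30 differ, p = 0.133, d = 0.147.
B–C: 7/30 differ, p = 0.233, d = 0.280.
The smallest distance is between A and C.

A and C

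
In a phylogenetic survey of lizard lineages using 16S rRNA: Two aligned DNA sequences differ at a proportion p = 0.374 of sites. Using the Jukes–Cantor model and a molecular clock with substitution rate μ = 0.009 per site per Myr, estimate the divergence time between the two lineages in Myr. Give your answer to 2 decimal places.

d = −(3/4) ln(1 − 4p/3) = −0.75 ln(1 − 0.498667) = −0.75 ln(0.501333)
  = −0.75 × (-0.690485) = 0.517864 substitutions/site.
Under a molecular clock d = 2μt, so t = d/(2μ) = 0.517864 / (2 × 0.009) = 28.77 Myr.

28.77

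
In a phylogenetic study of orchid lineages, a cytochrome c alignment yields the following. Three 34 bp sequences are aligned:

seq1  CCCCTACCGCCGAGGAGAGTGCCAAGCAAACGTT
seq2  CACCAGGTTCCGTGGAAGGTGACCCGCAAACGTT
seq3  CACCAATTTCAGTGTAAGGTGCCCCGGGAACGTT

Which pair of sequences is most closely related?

seq2 and seq3

seq1–seq2: 12/34 differ, p = 0.353, d = 0.477.
seq1–seq3: 14/34 differ, p = 0.412, d = 0.597.
seq2–seq3: 7/34 differ, p = 0.206, d = 0.241.
The smallest distance is between seq2 and seq3.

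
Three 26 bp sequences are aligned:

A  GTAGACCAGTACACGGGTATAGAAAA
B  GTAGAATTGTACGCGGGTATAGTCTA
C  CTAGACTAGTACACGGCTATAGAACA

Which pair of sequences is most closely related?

A–B: 7/26 differ, p = 0.269, d = 0.334.
A–C: 4/26 differ, p = 0.154, d = 0.172.
B–C: 8/26 differ, p = 0.308, d = 0.396.
The smallest distance is between A and C.

A and C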